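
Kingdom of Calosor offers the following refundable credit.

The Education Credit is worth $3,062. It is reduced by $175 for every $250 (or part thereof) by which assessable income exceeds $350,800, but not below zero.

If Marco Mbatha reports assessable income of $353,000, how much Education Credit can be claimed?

Education Credit: income exceeds $350,800 by $2,200, which is 9 full-or-partial $250 increments; reduction = 9 × $175 = $1,575, leaving $1,487.

$1,487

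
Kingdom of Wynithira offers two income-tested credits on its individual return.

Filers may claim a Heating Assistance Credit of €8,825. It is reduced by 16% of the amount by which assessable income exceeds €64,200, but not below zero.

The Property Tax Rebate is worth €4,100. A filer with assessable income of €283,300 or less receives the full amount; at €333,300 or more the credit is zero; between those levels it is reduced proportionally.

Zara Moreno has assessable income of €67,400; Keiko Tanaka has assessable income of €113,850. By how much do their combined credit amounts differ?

€7,432

Zara (€67,400): Heating Assistance Credit: 16% of the €3,200 excess over €64,200 is €512; credit = €8,825 − €512 = €8,313. Property Tax Rebate: €67,400 is at or below the €283,300 threshold, so the full €4,100 applies. total €8,313 + €4,100 = €12,413
Keiko (€113,850): Heating Assistance Credit: 16% of the €49,650 excess over €64,200 is €7,944; credit = €8,825 − €7,944 = €881. Property Tax Rebate: €113,850 is at or below the €283,300 threshold, so the full €4,100 applies. total €881 + €4,100 = €4,981
Difference: |€12,413 − €4,981| = €7,432.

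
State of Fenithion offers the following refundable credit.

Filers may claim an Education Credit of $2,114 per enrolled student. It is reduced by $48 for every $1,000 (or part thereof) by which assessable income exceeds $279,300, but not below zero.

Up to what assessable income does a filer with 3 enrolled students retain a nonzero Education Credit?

Full credit = 3 × $2,114 = $6,342.
After 132 increments the reduction is 132 × $48 = $6,336, leaving $6; one more increment wipes it out. Increment 132 ends at excess 132 × $1,000 = $132,000, so the highest qualifying income is $279,300 + $132,000 = $411,300.

$411,300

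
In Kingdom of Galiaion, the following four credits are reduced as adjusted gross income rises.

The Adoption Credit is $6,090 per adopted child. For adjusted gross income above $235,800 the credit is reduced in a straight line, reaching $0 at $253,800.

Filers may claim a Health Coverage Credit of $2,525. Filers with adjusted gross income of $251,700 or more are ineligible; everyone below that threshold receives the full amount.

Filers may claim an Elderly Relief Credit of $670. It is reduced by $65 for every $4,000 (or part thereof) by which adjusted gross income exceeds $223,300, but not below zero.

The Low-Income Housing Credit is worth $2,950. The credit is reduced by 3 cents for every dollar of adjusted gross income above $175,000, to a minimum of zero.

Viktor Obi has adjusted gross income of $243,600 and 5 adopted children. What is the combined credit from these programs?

Adoption Credit: base = 5 × $6,090 = $30,450. $243,600 is $7,800 into a $18,000 phase-out range, leaving 10,200/18,000 of the credit: $30,450 × 10,200/18,000 = $17,255.
Health Coverage Credit: $243,600 is below the $251,700 cutoff, so the full $2,525 applies.
Elderly Relief Credit: income exceeds $223,300 by $20,300, which is 6 full-or-partial $4,000 increments; reduction = 6 × $65 = $390, leaving $280.
Low-Income Housing Credit: 3% of the $68,600 excess over $175,000 is $2,058; credit = $2,950 − $2,058 = $892.
Total: $17,255 + $2,525 + $280 + $892 = $20,952.

$20,952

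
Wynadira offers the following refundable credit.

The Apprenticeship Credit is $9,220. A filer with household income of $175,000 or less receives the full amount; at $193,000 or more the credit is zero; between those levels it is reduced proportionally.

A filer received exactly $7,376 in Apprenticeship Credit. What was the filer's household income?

$178,600

$7,376 is 7,376/9,220 of the full $9,220, so 1,844/9,220 of the $18,000 range has been used: income = $175,000 + $18,000 × 1,844/9,220 = $178,600.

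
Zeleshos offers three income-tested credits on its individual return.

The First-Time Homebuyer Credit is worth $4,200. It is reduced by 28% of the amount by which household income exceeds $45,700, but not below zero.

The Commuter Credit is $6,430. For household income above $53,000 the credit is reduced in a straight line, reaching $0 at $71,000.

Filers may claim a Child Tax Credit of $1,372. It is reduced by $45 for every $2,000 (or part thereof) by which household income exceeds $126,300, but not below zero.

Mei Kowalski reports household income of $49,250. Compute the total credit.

$11,008

First-Time Homebuyer Credit: 28% of the $3,550 excess over $45,700 is $994; credit = $4,200 − $994 = $3,206.
Commuter Credit: $49,250 is at or below the $53,000 threshold, so the full $6,430 applies.
Child Tax Credit: $49,250 is at or below the $126,300 threshold, so the full $1,372 applies.
Total: $3,206 + $6,430 + $1,372 = $11,008.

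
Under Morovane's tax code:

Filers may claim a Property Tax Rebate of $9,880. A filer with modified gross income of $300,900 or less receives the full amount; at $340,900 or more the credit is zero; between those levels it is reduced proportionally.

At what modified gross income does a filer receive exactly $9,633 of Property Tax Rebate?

$9,633 is 9,633/9,880 of the full $9,880, so 247/9,880 of the $40,000 range has been used: income = $300,900 + $40,000 × 247/9,880 = $301,900.

$301,900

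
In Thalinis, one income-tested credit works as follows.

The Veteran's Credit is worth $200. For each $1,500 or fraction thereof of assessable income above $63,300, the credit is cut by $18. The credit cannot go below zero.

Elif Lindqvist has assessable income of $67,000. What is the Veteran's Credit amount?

$146

Veteran's Credit: income exceeds $63,300 by $3,700, which is 3 full-or-partial $1,500 increments; reduction = 3 × $18 = $54, leaving $146.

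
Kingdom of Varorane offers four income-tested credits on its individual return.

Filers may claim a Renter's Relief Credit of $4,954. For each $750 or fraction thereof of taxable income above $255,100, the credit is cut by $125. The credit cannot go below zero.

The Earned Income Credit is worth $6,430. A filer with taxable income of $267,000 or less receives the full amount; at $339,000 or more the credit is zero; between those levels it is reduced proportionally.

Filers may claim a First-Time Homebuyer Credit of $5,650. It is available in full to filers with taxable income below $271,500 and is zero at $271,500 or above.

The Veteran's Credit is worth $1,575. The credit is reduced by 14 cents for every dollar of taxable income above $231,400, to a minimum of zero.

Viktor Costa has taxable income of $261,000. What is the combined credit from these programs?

Renter's Relief Credit: income exceeds $255,100 by $5,900, which is 8 full-or-partial $750 increments; reduction = 8 × $125 = $1,000, leaving $3,954.
Earned Income Credit: $261,000 is at or below the $267,000 threshold, so the full $6,430 applies.
First-Time Homebuyer Credit: $261,000 is below the $271,500 cutoff, so the full $5,650 applies.
Veteran's Credit: 14% of the $29,600 excess over $231,400 is $4,144 ≥ base, so the credit is $0.
Total: $3,954 + $6,430 + $5,650 + $0 = $16,034.

$16,034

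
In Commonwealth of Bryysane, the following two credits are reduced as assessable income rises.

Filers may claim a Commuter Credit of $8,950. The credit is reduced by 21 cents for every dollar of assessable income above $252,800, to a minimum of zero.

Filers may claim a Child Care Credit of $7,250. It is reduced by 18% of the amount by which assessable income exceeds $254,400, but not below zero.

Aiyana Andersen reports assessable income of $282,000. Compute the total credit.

Commuter Credit: 21% of the $29,200 excess over $252,800 is $6,132; credit = $8,950 − $6,132 = $2,818.
Child Care Credit: 18% of the $27,600 excess over $254,400 is $4,968; credit = $7,250 − $4,968 = $2,282.
Total: $2,818 + $2,282 = $5,100.

$5,100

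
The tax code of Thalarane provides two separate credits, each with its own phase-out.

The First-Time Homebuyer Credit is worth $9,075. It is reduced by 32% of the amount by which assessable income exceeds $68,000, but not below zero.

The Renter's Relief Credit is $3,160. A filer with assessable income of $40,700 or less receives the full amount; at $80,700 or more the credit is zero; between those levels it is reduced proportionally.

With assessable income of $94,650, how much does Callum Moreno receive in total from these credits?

$547

First-Time Homebuyer Credit: 32% of the $26,650 excess over $68,000 is $8,528; credit = $9,075 − $8,528 = $547.
Renter's Relief Credit: $94,650 is at or above $80,700, so the credit is $0.
Total: $547 + $0 = $547.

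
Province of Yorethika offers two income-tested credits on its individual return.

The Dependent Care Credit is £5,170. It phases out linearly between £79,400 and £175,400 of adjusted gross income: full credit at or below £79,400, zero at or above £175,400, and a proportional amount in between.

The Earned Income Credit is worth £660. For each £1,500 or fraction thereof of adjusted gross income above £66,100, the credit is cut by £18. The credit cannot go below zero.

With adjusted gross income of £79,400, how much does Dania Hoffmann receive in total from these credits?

£5,668

Dependent Care Credit: £79,400 is at or below the £79,400 threshold, so the full £5,170 applies.
Earned Income Credit: income exceeds £66,100 by £13,300, which is 9 full-or-partial £1,500 increments; reduction = 9 × £18 = £162, leaving £498.
Total: £5,170 + £498 = £5,668.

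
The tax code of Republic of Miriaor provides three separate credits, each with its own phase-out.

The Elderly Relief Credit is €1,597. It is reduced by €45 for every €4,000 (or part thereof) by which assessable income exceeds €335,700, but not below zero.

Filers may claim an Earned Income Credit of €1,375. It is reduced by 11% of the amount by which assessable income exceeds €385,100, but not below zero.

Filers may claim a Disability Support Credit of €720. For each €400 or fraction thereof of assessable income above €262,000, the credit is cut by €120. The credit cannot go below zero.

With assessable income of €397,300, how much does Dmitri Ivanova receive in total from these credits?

€910

Elderly Relief Credit: income exceeds €335,700 by €61,600, which is 16 full-or-partial €4,000 increments; reduction = 16 × €45 = €720, leaving €877.
Earned Income Credit: 11% of the €12,200 excess over €385,100 is €1,342; credit = €1,375 − €1,342 = €33.
Disability Support Credit: income exceeds €262,000 by €135,300 → 339 increments × €120 = €40,680 ≥ base, so the credit is €0.
Total: €877 + €33 + €0 = €910.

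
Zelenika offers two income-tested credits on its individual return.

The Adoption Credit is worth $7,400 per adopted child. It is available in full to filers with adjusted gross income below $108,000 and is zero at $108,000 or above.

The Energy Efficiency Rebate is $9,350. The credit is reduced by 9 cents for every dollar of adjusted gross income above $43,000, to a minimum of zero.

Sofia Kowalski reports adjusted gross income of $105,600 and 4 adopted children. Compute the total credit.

Adoption Credit: base = 4 × $7,400 = $29,600. $105,600 is below the $108,000 cutoff, so the full $29,600 applies.
Energy Efficiency Rebate: 9% of the $62,600 excess over $43,000 is $5,634; credit = $9,350 − $5,634 = $3,716.
Total: $29,600 + $3,716 = $33,316.

$33,316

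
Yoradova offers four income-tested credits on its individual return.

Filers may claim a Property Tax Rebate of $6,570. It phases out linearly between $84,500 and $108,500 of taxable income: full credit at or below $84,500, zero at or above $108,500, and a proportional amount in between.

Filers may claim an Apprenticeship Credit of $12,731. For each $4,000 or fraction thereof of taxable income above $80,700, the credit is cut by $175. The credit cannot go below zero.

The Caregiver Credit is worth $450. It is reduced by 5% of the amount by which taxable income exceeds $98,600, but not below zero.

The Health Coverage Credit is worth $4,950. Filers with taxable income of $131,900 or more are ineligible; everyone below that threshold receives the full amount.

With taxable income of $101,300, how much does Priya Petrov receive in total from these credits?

Property Tax Rebate: $101,300 is $16,800 into a $24,000 phase-out range, leaving 7,200/24,000 of the credit: $6,570 × 7,200/24,000 = $1,971.
Apprenticeship Credit: income exceeds $80,700 by $20,600, which is 6 full-or-partial $4,000 increments; reduction = 6 × $175 = $1,050, leaving $11,681.
Caregiver Credit: 5% of the $2,700 excess over $98,600 is $135; credit = $450 − $135 = $315.
Health Coverage Credit: $101,300 is below the $131,900 cutoff, so the full $4,950 applies.
Total: $1,971 + $11,681 + $315 + $4,950 = $18,917.

$18,917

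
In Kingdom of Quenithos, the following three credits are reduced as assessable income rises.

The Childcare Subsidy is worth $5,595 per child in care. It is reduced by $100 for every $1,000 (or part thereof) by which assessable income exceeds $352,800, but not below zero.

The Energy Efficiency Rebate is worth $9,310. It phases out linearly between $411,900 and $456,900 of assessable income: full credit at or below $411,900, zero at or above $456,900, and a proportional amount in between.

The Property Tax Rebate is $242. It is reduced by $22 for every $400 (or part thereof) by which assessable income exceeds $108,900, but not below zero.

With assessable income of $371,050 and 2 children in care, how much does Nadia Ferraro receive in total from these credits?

Childcare Subsidy: base = 2 × $5,595 = $11,190. income exceeds $352,800 by $18,250, which is 19 full-or-partial $1,000 increments; reduction = 19 × $100 = $1,900, leaving $9,290.
Energy Efficiency Rebate: $371,050 is at or below the $411,900 threshold, so the full $9,310 applies.
Property Tax Rebate: income exceeds $108,900 by $262,150 → 656 increments × $22 = $14,432 ≥ base, so the credit is $0.
Total: $9,290 + $9,310 + $0 = $18,600.

$18,600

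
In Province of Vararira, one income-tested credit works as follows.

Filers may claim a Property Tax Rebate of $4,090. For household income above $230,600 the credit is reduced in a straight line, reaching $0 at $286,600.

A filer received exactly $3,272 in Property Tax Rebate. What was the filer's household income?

$241,800

$3,272 is 3,272/4,090 of the full $4,090, so 818/4,090 of the $56,000 range has been used: income = $230,600 + $56,000 × 818/4,090 = $241,800.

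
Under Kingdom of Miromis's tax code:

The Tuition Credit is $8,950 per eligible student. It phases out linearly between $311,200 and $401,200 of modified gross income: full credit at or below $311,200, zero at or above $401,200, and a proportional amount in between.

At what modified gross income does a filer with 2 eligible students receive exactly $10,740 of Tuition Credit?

$347,200

Full credit = 2 × $8,950 = $17,900.
$10,740 is 10,740/17,900 of the full $17,900, so 7,160/17,900 of the $90,000 range has been used: income = $311,200 + $90,000 × 7,160/17,900 = $347,200.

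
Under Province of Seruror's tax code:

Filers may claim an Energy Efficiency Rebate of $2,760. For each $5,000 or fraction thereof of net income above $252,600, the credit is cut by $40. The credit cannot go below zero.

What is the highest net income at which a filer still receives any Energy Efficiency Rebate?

After 68 increments the reduction is 68 × $40 = $2,720, leaving $40; one more increment wipes it out. Increment 68 ends at excess 68 × $5,000 = $340,000, so the highest qualifying income is $252,600 + $340,000 = $592,600.

$592,600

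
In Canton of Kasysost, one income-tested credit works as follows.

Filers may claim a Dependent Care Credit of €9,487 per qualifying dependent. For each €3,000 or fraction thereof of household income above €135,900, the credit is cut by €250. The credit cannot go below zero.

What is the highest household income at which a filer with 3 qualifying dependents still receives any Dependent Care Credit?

€474,900

Full credit = 3 × €9,487 = €28,461.
After 113 increments the reduction is 113 × €250 = €28,250, leaving €211; one more increment wipes it out. Increment 113 ends at excess 113 × €3,000 = €339,000, so the highest qualifying income is €135,900 + €339,000 = €474,900.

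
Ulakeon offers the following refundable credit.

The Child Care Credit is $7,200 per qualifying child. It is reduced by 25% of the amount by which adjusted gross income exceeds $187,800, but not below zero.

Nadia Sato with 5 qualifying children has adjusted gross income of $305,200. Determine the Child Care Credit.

Child Care Credit: base = 5 × $7,200 = $36,000. 25% of the $117,400 excess over $187,800 is $29,350; credit = $36,000 − $29,350 = $6,650.

$6,650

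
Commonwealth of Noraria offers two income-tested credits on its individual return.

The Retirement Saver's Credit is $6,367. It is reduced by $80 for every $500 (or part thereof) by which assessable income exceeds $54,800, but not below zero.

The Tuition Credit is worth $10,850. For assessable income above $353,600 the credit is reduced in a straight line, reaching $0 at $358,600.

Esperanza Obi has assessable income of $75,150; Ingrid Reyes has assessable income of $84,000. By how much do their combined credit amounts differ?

$1,440

Esperanza ($75,150): Retirement Saver's Credit: income exceeds $54,800 by $20,350, which is 41 full-or-partial $500 increments; reduction = 41 × $80 = $3,280, leaving $3,087. Tuition Credit: $75,150 is at or below the $353,600 threshold, so the full $10,850 applies. total $3,087 + $10,850 = $13,937
Ingrid ($84,000): Retirement Saver's Credit: income exceeds $54,800 by $29,200, which is 59 full-or-partial $500 increments; reduction = 59 × $80 = $4,720, leaving $1,647. Tuition Credit: $84,000 is at or below the $353,600 threshold, so the full $10,850 applies. total $1,647 + $10,850 = $12,497
Difference: |$13,937 − $12,497| = $1,440.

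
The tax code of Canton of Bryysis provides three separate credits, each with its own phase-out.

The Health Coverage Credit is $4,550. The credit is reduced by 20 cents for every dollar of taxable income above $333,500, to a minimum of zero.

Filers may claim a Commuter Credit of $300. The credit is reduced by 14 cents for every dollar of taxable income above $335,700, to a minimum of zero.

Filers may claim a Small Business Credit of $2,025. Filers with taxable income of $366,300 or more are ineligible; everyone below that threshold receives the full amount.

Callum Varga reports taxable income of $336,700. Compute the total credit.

$6,095

Health Coverage Credit: 20% of the $3,200 excess over $333,500 is $640; credit = $4,550 − $640 = $3,910.
Commuter Credit: 14% of the $1,000 excess over $335,700 is $140; credit = $300 − $140 = $160.
Small Business Credit: $336,700 is below the $366,300 cutoff, so the full $2,025 applies.
Total: $3,910 + $160 + $2,025 = $6,095.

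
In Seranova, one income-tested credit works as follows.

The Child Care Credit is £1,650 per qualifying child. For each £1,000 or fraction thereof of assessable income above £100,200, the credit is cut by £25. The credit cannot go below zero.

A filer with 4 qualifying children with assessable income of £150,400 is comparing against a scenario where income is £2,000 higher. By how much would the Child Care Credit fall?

£50

At £150,400 — base = 4 × £1,650 = £6,600. income exceeds £100,200 by £50,200, which is 51 full-or-partial £1,000 increments; reduction = 51 × £25 = £1,275, leaving £5,325.
At £152,400 — base = 4 × £1,650 = £6,600. income exceeds £100,200 by £52,200, which is 53 full-or-partial £1,000 increments; reduction = 53 × £25 = £1,325, leaving £5,275.
Lost: £5,325 − £5,275 = £50.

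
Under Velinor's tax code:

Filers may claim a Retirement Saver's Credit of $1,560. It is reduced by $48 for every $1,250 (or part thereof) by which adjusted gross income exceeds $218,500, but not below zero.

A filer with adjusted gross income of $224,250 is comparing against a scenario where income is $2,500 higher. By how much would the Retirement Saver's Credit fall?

$96

At $224,250 — income exceeds $218,500 by $5,750, which is 5 full-or-partial $1,250 increments; reduction = 5 × $48 = $240, leaving $1,320.
At $226,750 — income exceeds $218,500 by $8,250, which is 7 full-or-partial $1,250 increments; reduction = 7 × $48 = $336, leaving $1,224.
Lost: $1,320 − $1,224 = $96.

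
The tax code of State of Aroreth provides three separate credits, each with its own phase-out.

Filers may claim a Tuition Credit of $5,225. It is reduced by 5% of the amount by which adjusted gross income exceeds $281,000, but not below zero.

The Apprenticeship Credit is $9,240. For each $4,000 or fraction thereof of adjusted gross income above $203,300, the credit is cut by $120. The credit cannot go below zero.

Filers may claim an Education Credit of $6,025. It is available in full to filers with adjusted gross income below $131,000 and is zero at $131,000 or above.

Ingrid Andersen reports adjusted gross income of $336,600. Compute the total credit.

$7,605

Tuition Credit: 5% of the $55,600 excess over $281,000 is $2,780; credit = $5,225 − $2,780 = $2,445.
Apprenticeship Credit: income exceeds $203,300 by $133,300, which is 34 full-or-partial $4,000 increments; reduction = 34 × $120 = $4,080, leaving $5,160.
Education Credit: $336,600 meets or exceeds the $131,000 cutoff, so the credit is $0.
Total: $2,445 + $5,160 + $0 = $7,605.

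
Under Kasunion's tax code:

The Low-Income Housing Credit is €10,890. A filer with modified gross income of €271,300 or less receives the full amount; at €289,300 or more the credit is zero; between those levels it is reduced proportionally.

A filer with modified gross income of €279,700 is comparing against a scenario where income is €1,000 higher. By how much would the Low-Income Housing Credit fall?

At €279,700 — €279,700 is €8,400 into a €18,000 phase-out range, leaving 9,600/18,000 of the credit: €10,890 × 9,600/18,000 = €5,808.
At €280,700 — €280,700 is €9,400 into a €18,000 phase-out range, leaving 8,600/18,000 of the credit: €10,890 × 8,600/18,000 = €5,203.
Lost: €5,808 − €5,203 = €605.

€605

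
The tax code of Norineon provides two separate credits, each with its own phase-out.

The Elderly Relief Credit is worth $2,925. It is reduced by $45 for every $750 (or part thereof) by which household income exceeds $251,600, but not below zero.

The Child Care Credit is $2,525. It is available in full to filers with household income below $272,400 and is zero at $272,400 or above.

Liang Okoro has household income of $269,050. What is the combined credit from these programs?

$4,370

Elderly Relief Credit: income exceeds $251,600 by $17,450, which is 24 full-or-partial $750 increments; reduction = 24 × $45 = $1,080, leaving $1,845.
Child Care Credit: $269,050 is below the $272,400 cutoff, so the full $2,525 applies.
Total: $1,845 + $2,525 = $4,370.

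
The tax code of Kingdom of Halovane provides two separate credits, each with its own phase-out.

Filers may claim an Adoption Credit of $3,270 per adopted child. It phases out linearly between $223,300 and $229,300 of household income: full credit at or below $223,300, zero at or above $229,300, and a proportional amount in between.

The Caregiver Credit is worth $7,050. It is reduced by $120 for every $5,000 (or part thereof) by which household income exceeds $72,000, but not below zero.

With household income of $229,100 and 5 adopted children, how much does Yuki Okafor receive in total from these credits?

Adoption Credit: base = 5 × $3,270 = $16,350. $229,100 is $5,800 into a $6,000 phase-out range, leaving 200/6,000 of the credit: $16,350 × 200/6,000 = $545.
Caregiver Credit: income exceeds $72,000 by $157,100, which is 32 full-or-partial $5,000 increments; reduction = 32 × $120 = $3,840, leaving $3,210.
Total: $545 + $3,210 = $3,755.

$3,755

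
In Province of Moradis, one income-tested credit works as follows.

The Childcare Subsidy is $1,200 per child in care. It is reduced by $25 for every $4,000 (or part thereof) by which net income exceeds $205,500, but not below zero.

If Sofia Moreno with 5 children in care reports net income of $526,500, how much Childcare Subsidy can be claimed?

$3,975

Childcare Subsidy: base = 5 × $1,200 = $6,000. income exceeds $205,500 by $321,000, which is 81 full-or-partial $4,000 increments; reduction = 81 × $25 = $2,025, leaving $3,975.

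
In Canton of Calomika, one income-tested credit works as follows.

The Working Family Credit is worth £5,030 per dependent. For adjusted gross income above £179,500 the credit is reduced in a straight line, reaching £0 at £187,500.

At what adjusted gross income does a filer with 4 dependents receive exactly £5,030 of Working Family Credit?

£185,500

Full credit = 4 × £5,030 = £20,120.
£5,030 is 5,030/20,120 of the full £20,120, so 15,090/20,120 of the £8,000 range has been used: income = £179,500 + £8,000 × 15,090/20,120 = £185,500.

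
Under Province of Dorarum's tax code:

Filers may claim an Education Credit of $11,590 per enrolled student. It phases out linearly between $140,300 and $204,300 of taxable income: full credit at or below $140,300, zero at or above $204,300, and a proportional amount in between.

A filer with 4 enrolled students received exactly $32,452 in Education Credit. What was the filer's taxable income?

$159,500

Full credit = 4 × $11,590 = $46,360.
$32,452 is 32,452/46,360 of the full $46,360, so 13,908/46,360 of the $64,000 range has been used: income = $140,300 + $64,000 × 13,908/46,360 = $159,500.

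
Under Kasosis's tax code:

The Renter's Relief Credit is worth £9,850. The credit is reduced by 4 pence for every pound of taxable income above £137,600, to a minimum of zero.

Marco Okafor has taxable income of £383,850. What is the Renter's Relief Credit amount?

£0

Renter's Relief Credit: 4% of the £246,250 excess over £137,600 is £9,850 ≥ base, so the credit is £0.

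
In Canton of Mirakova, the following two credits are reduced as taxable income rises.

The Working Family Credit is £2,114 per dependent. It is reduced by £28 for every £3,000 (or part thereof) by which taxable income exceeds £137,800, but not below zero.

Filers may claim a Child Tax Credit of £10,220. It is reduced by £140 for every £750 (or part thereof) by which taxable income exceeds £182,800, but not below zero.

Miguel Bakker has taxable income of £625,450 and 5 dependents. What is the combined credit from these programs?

£6,006

Working Family Credit: base = 5 × £2,114 = £10,570. income exceeds £137,800 by £487,650, which is 163 full-or-partial £3,000 increments; reduction = 163 × £28 = £4,564, leaving £6,006.
Child Tax Credit: income exceeds £182,800 by £442,650 → 591 increments × £140 = £82,740 ≥ base, so the credit is £0.
Total: £6,006 + £0 = £6,006.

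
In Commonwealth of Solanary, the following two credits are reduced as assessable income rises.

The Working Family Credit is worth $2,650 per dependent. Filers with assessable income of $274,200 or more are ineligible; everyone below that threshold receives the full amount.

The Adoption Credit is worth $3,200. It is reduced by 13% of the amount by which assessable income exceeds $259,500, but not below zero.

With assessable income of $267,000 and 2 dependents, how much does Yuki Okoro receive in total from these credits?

Working Family Credit: base = 2 × $2,650 = $5,300. $267,000 is below the $274,200 cutoff, so the full $5,300 applies.
Adoption Credit: 13% of the $7,500 excess over $259,500 is $975; credit = $3,200 − $975 = $2,225.
Total: $5,300 + $2,225 = $7,525.

$7,525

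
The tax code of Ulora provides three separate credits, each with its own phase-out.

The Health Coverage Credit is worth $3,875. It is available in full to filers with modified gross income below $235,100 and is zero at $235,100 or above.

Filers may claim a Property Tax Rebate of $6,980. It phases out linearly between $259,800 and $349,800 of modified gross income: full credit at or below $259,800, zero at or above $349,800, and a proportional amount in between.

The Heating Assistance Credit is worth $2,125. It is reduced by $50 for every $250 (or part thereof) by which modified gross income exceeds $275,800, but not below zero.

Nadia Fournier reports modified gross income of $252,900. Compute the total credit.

Health Coverage Credit: $252,900 meets or exceeds the $235,100 cutoff, so the credit is $0.
Property Tax Rebate: $252,900 is at or below the $259,800 threshold, so the full $6,980 applies.
Heating Assistance Credit: $252,900 is at or below the $275,800 threshold, so the full $2,125 applies.
Total: $0 + $6,980 + $2,125 = $9,105.

$9,105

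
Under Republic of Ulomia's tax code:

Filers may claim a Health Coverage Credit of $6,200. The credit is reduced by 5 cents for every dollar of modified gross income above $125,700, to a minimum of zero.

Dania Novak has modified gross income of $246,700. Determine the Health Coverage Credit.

$150

Health Coverage Credit: 5% of the $121,000 excess over $125,700 is $6,050; credit = $6,200 − $6,050 = $150.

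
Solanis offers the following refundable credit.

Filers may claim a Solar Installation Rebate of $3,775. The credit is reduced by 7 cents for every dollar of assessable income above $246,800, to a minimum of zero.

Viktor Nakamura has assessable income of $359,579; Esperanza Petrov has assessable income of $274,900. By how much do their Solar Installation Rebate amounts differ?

$1,808

Viktor ($359,579): Solar Installation Rebate: 7% of the $112,779 excess over $246,800 is $7,894.53 ≥ base, so the credit is $0.
Esperanza ($274,900): Solar Installation Rebate: 7% of the $28,100 excess over $246,800 is $1,967; credit = $3,775 − $1,967 = $1,808.
Difference: |$0 − $1,808| = $1,808.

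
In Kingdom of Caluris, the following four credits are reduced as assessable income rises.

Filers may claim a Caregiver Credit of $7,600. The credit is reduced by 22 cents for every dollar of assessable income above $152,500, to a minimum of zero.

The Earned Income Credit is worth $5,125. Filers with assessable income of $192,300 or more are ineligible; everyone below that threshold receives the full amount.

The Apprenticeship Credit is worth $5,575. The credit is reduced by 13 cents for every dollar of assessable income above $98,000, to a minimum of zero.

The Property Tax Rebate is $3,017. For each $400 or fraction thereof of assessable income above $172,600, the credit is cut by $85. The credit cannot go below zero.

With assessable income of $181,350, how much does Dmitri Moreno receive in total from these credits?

Caregiver Credit: 22% of the $28,850 excess over $152,500 is $6,347; credit = $7,600 − $6,347 = $1,253.
Earned Income Credit: $181,350 is below the $192,300 cutoff, so the full $5,125 applies.
Apprenticeship Credit: 13% of the $83,350 excess over $98,000 is $10,835.50 ≥ base, so the credit is $0.
Property Tax Rebate: income exceeds $172,600 by $8,750, which is 22 full-or-partial $400 increments; reduction = 22 × $85 = $1,870, leaving $1,147.
Total: $1,253 + $5,125 + $0 + $1,147 = $7,525.

$7,525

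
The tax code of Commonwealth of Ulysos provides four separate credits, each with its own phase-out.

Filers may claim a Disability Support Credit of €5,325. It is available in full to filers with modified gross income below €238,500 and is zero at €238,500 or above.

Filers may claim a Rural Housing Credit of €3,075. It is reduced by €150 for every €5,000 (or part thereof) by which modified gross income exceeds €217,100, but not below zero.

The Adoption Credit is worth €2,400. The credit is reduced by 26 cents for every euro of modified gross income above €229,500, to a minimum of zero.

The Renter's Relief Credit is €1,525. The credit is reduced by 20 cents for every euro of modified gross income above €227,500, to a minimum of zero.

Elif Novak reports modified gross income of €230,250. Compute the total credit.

Disability Support Credit: €230,250 is below the €238,500 cutoff, so the full €5,325 applies.
Rural Housing Credit: income exceeds €217,100 by €13,150, which is 3 full-or-partial €5,000 increments; reduction = 3 × €150 = €450, leaving €2,625.
Adoption Credit: 26% of the €750 excess over €229,500 is €195; credit = €2,400 − €195 = €2,205.
Renter's Relief Credit: 20% of the €2,750 excess over €227,500 is €550; credit = €1,525 − €550 = €975.
Total: €5,325 + €2,625 + €2,205 + €975 = €11,130.

€11,130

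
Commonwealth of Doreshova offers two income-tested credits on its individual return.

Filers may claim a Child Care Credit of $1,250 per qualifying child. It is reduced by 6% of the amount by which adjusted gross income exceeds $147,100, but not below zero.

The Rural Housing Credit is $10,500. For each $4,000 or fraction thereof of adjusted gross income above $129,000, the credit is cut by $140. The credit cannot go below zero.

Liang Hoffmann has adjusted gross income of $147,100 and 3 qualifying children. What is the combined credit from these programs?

Child Care Credit: base = 3 × $1,250 = $3,750. $147,100 is at or below the $147,100 threshold, so the full $3,750 applies.
Rural Housing Credit: income exceeds $129,000 by $18,100, which is 5 full-or-partial $4,000 increments; reduction = 5 × $140 = $700, leaving $9,800.
Total: $3,750 + $9,800 = $13,550.

$13,550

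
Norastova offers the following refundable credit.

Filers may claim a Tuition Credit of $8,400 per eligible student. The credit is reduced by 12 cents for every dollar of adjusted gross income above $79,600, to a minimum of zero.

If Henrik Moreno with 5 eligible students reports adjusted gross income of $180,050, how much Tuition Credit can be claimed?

Tuition Credit: base = 5 × $8,400 = $42,000. 12% of the $100,450 excess over $79,600 is $12,054; credit = $42,000 − $12,054 = $29,946.

$29,946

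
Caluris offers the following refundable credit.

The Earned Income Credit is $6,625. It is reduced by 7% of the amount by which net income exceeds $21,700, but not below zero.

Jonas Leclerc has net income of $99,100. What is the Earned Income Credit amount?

$1,207

Earned Income Credit: 7% of the $77,400 excess over $21,700 is $5,418; credit = $6,625 − $5,418 = $1,207.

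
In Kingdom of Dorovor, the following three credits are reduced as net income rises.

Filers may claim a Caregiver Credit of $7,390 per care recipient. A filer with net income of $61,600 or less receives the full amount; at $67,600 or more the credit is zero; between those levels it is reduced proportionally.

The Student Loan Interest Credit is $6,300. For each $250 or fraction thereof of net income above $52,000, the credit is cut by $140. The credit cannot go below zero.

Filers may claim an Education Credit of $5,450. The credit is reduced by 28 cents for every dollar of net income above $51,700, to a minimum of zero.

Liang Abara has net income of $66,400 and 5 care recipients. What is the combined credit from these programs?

$8,724

Caregiver Credit: base = 5 × $7,390 = $36,950. $66,400 is $4,800 into a $6,000 phase-out range, leaving 1,200/6,000 of the credit: $36,950 × 1,200/6,000 = $7,390.
Student Loan Interest Credit: income exceeds $52,000 by $14,400 → 58 increments × $140 = $8,120 ≥ base, so the credit is $0.
Education Credit: 28% of the $14,700 excess over $51,700 is $4,116; credit = $5,450 − $4,116 = $1,334.
Total: $7,390 + $0 + $1,334 = $8,724.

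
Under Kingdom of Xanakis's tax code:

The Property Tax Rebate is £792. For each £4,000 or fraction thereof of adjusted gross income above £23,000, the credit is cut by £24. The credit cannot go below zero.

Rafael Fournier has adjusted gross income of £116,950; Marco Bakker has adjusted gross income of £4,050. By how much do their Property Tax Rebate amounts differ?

Rafael (£116,950): Property Tax Rebate: income exceeds £23,000 by £93,950, which is 24 full-or-partial £4,000 increments; reduction = 24 × £24 = £576, leaving £216.
Marco (£4,050): Property Tax Rebate: £4,050 is at or below the £23,000 threshold, so the full £792 applies.
Difference: |£216 − £792| = £576.

£576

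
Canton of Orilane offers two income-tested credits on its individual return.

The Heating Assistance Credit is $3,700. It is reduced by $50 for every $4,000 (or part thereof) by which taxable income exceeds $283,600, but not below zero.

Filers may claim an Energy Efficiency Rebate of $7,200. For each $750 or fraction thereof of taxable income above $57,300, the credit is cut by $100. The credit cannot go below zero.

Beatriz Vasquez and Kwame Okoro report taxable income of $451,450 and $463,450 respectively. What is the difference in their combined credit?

$150

Beatriz ($451,450): Heating Assistance Credit: income exceeds $283,600 by $167,850, which is 42 full-or-partial $4,000 increments; reduction = 42 × $50 = $2,100, leaving $1,600. Energy Efficiency Rebate: income exceeds $57,300 by $394,150 → 526 increments × $100 = $52,600 ≥ base, so the credit is $0. total $1,600 + $0 = $1,600
Kwame ($463,450): Heating Assistance Credit: income exceeds $283,600 by $179,850, which is 45 full-or-partial $4,000 increments; reduction = 45 × $50 = $2,250, leaving $1,450. Energy Efficiency Rebate: income exceeds $57,300 by $406,150 → 542 increments × $100 = $54,200 ≥ base, so the credit is $0. total $1,450 + $0 = $1,450
Difference: |$1,600 − $1,450| = $150.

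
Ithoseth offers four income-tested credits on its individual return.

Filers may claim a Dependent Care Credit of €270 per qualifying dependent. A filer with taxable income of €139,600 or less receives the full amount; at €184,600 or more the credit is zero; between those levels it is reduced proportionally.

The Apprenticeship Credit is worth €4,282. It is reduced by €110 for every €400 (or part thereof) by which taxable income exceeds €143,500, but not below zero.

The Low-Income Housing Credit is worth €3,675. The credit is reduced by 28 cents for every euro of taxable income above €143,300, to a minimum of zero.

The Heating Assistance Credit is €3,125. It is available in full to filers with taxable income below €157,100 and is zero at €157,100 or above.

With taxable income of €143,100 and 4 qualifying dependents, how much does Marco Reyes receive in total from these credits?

€12,078

Dependent Care Credit: base = 4 × €270 = €1,080. €143,100 is €3,500 into a €45,000 phase-out range, leaving 41,500/45,000 of the credit: €1,080 × 41,500/45,000 = €996.
Apprenticeship Credit: €143,100 is at or below the €143,500 threshold, so the full €4,282 applies.
Low-Income Housing Credit: €143,100 is at or below the €143,300 threshold, so the full €3,675 applies.
Heating Assistance Credit: €143,100 is below the €157,100 cutoff, so the full €3,125 applies.
Total: €996 + €4,282 + €3,675 + €3,125 = €12,078.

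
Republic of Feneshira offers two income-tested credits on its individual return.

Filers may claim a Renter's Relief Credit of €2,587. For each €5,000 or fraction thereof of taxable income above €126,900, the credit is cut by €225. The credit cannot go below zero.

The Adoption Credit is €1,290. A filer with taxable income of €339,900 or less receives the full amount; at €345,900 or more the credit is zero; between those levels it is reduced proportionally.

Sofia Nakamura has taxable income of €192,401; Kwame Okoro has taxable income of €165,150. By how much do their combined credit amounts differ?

€787

Sofia (€192,401): Renter's Relief Credit: income exceeds €126,900 by €65,501 → 14 increments × €225 = €3,150 ≥ base, so the credit is €0. Adoption Credit: €192,401 is at or below the €339,900 threshold, so the full €1,290 applies. total €0 + €1,290 = €1,290
Kwame (€165,150): Renter's Relief Credit: income exceeds €126,900 by €38,250, which is 8 full-or-partial €5,000 increments; reduction = 8 × €225 = €1,800, leaving €787. Adoption Credit: €165,150 is at or below the €339,900 threshold, so the full €1,290 applies. total €787 + €1,290 = €2,077
Difference: |€1,290 − €2,077| = €787.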